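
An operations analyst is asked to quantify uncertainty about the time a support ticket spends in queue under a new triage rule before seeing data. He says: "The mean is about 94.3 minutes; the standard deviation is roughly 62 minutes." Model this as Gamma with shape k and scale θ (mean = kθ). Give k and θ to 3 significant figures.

For Gamma(k, scale θ): mean = kθ, variance = kθ², so CV = 1/√k.
CV = SD/mean = 62/94.3 = 0.6575, hence k = 1/CV² = 2.31.
Then θ = mean/k = 94.3/2.31 = 40.8.

k ≈ 2.31, θ ≈ 40.8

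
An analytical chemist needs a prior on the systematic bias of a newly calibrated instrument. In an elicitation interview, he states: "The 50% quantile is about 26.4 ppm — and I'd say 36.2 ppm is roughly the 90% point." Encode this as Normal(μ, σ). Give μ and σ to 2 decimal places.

The p-quantile of Normal(μ,σ) is μ + z_p·σ, with z_{0.5} = 0 and z_{0.9} = 1.282.
Eliminate σ: μ = (z₂·x₁ − z₁·x₂)/(z₂ − z₁) = (1.282·26.4 − (0)·36.2)/1.282 = 26.40.
Then σ = (x₂ − x₁)/(z₂ − z₁) = (36.2 − 26.4)/1.282 = 7.65.

μ = 26.40, σ = 7.65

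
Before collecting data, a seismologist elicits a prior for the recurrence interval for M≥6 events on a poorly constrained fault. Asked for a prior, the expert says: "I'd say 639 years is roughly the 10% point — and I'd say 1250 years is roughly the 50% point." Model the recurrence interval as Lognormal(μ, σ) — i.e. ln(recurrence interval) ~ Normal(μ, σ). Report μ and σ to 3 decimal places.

If T ~ Lognormal(μ,σ) then ln T ~ Normal(μ,σ), so the p-quantile of ln T is μ + z_p·σ.
ln(639) = 6.46 and ln(1250) = 7.131; z_{0.1} = -1.282, z_{0.5} = 0.
σ = (7.131 − 6.46)/(0 − (-1.282)) = 0.524.
μ = 6.46 − (-1.282)·0.524 = 7.131.

μ ≈ 7.131, σ ≈ 0.524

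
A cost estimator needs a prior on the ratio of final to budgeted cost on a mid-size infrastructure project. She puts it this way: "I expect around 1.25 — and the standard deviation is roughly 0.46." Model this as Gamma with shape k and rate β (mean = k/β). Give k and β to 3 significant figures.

For Gamma(k, rate β): mean = k/β, variance = k/β², so CV = 1/√k.
CV = SD/mean = 0.46/1.25 = 0.368, hence k = 1/CV² = 7.38.
Then β = k/mean = 7.38/1.25 = 5.91.

k ≈ 7.38, β ≈ 5.91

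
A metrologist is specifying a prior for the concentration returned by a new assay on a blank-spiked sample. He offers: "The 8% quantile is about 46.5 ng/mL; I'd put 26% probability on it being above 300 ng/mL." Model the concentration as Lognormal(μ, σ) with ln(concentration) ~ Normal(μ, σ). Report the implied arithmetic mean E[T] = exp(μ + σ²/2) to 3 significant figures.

E[T] ≈ 253 ng/mL

If T ~ Lognormal(μ,σ) then ln T ~ Normal(μ,σ), so the p-quantile of ln T is μ + z_p·σ.
ln(46.5) = 3.839 and ln(300) = 5.704; z_{0.08} = -1.405, z_{0.74} = 0.6433.
σ = (5.704 − 3.839)/(0.6433 − (-1.405)) = 0.910.
μ = 3.839 − (-1.405)·0.910 = 5.118.
E[T] = exp(μ + σ²/2) = exp(5.118 + 0.4142) = 253 ng/mL.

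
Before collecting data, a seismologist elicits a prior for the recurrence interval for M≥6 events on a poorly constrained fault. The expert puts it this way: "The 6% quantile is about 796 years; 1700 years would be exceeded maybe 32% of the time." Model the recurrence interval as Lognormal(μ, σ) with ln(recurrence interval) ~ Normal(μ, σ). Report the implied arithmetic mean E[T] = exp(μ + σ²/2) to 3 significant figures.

E[T] ≈ 1530 years

If T ~ Lognormal(μ,σ) then ln T ~ Normal(μ,σ), so the p-quantile of ln T is μ + z_p·σ.
ln(796) = 6.68 and ln(1700) = 7.438; z_{0.06} = -1.555, z_{0.68} = 0.4677.
σ = (7.438 − 6.68)/(0.4677 − (-1.555)) = 0.375.
μ = 6.68 − (-1.555)·0.375 = 7.263.
E[T] = exp(μ + σ²/2) = exp(7.263 + 0.0704) = 1530 years.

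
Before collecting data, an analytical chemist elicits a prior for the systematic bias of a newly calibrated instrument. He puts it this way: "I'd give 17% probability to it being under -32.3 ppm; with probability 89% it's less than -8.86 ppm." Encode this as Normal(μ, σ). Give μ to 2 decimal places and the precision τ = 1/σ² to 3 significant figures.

The p-quantile of Normal(μ,σ) is μ + z_p·σ, with z_{0.17} = -0.9542 and z_{0.89} = 1.227.
Eliminate σ: μ = (z₂·x₁ − z₁·x₂)/(z₂ − z₁) = (1.227·-32.3 − (-0.9542)·-8.86)/2.181 = -22.04.
Then σ = (x₂ − x₁)/(z₂ − z₁) = (-8.86 − -32.3)/2.181 = 10.75.
Precision τ = 1/σ² = 1/10.75² = 0.00866.

μ = -22.04, τ = 0.00866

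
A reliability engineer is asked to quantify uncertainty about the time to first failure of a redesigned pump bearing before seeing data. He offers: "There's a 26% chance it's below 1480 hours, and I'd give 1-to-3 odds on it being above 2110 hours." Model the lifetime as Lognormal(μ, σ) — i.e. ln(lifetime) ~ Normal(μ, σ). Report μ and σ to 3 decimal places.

If T ~ Lognormal(μ,σ) then ln T ~ Normal(μ,σ), so the p-quantile of ln T is μ + z_p·σ.
ln(1480) = 7.3 and ln(2110) = 7.654; z_{0.26} = -0.6433, z_{0.75} = 0.6745.
σ = (7.654 − 7.3)/(0.6745 − (-0.6433)) = 0.269.
μ = 7.3 − (-0.6433)·0.269 = 7.473.

μ ≈ 7.473, σ ≈ 0.269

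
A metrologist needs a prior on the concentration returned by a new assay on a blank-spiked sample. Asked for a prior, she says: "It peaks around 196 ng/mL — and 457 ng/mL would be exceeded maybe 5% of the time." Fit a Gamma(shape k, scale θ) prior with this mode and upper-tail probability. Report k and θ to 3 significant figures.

k ≈ 4.82, θ ≈ 51.3

Gamma(k,θ) with k>1 has mode (k−1)θ, so θ = 196/(k−1).
Need P(X < 457) = 0.95 with θ tied to k this way. Start at k = 2, θ = 196: P(X<457) ≈ 0.676.
Too low — raise k to concentrate. Iterating converges to k ≈ 4.82.
Then θ = 196/(4.82−1) ≈ 51.3.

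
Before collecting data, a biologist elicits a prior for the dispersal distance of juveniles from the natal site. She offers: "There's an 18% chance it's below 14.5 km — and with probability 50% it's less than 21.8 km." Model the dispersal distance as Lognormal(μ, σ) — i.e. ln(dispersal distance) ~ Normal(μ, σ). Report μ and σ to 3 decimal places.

If T ~ Lognormal(μ,σ) then ln T ~ Normal(μ,σ), so the p-quantile of ln T is μ + z_p·σ.
ln(14.5) = 2.674 and ln(21.8) = 3.082; z_{0.18} = -0.9154, z_{0.5} = 0.
σ = (3.082 − 2.674)/(0 − (-0.9154)) = 0.445.
μ = 2.674 − (-0.9154)·0.445 = 3.082.

μ ≈ 3.082, σ ≈ 0.445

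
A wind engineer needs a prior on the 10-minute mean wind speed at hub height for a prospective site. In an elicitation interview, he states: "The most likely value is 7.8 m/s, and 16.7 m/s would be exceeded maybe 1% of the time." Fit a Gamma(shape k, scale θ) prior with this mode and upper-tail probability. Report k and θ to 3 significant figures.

Gamma(k,θ) with k>1 has mode (k−1)θ, so θ = 7.8/(k−1).
Need P(X < 16.7) = 0.99 with θ tied to k this way. Start at k = 2, θ = 7.8: P(X<16.7) ≈ 0.631.
Too low — raise k to concentrate. Iterating converges to k ≈ 9.36.
Then θ = 7.8/(9.36−1) ≈ 0.933.

k ≈ 9.36, θ ≈ 0.933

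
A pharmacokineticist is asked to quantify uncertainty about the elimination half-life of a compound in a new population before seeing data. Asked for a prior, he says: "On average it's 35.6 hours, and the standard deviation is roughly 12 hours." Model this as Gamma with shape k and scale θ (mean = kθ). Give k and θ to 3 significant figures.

For Gamma(k, scale θ): mean = kθ, variance = kθ², so CV = 1/√k.
CV = SD/mean = 12/35.6 = 0.3371, hence k = 1/CV² = 8.8.
Then θ = mean/k = 35.6/8.8 = 4.04.

k ≈ 8.8, θ ≈ 4.04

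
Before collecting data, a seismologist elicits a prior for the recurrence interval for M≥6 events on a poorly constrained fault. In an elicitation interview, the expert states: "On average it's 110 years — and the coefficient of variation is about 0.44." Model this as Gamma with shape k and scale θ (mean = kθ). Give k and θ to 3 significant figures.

k ≈ 5.17, θ ≈ 21.3

For Gamma(k, scale θ): mean = kθ, variance = kθ², so CV = 1/√k.
CV = 0.44, hence k = 1/CV² = 5.17.
Then θ = mean/k = 110/5.17 = 21.3.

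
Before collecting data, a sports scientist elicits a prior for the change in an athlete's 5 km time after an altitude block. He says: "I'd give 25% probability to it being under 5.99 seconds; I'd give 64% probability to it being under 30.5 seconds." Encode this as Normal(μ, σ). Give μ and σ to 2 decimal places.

The p-quantile of Normal(μ,σ) is μ + z_p·σ, with z_{0.25} = -0.6745 and z_{0.64} = 0.3585.
Eliminate σ: μ = (z₂·x₁ − z₁·x₂)/(z₂ − z₁) = (0.3585·5.99 − (-0.6745)·30.5)/1.033 = 21.99.
Then σ = (x₂ − x₁)/(z₂ − z₁) = (30.5 − 5.99)/1.033 = 23.73.

μ = 21.99, σ = 23.73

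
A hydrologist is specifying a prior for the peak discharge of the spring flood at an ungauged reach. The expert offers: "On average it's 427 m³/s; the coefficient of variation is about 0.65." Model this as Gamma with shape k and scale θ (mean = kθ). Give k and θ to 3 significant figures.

For Gamma(k, scale θ): mean = kθ, variance = kθ², so CV = 1/√k.
CV = 0.65, hence k = 1/CV² = 2.37.
Then θ = mean/k = 427/2.37 = 180.

k ≈ 2.37, θ ≈ 180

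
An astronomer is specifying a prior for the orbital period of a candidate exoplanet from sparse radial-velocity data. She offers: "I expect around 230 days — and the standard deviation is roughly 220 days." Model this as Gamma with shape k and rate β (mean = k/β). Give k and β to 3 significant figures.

k ≈ 1.09, β ≈ 0.00475

For Gamma(k, rate β): mean = k/β, variance = k/β², so CV = 1/√k.
CV = SD/mean = 220/230 = 0.9565, hence k = 1/CV² = 1.09.
Then β = k/mean = 1.09/230 = 0.00475.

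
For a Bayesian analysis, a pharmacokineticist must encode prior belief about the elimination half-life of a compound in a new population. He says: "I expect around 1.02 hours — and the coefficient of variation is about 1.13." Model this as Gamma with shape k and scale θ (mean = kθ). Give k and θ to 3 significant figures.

k ≈ 0.783, θ ≈ 1.3

For Gamma(k, scale θ): mean = kθ, variance = kθ², so CV = 1/√k.
CV = 1.13, hence k = 1/CV² = 0.783.
Then θ = mean/k = 1.02/0.783 = 1.3.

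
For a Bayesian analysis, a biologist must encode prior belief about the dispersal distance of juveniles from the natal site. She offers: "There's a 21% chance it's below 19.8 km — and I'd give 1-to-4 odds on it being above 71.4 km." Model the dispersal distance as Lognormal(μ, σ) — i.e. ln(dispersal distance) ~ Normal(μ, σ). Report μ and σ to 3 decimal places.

μ ≈ 3.613, σ ≈ 0.778

If T ~ Lognormal(μ,σ) then ln T ~ Normal(μ,σ), so the p-quantile of ln T is μ + z_p·σ.
ln(19.8) = 2.986 and ln(71.4) = 4.268; z_{0.21} = -0.8064, z_{0.8} = 0.8416.
σ = (4.268 − 2.986)/(0.8416 − (-0.8064)) = 0.778.
μ = 2.986 − (-0.8064)·0.778 = 3.613.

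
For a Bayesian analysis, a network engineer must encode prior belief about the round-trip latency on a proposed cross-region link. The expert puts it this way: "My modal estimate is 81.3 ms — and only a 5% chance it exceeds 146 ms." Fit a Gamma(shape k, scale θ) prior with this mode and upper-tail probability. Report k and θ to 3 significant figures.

Gamma(k,θ) with k>1 has mode (k−1)θ, so θ = 81.3/(k−1).
Need P(X < 146) = 0.95 with θ tied to k this way. Start at k = 2, θ = 81.3: P(X<146) ≈ 0.536.
Too low — raise k to concentrate. Iterating converges to k ≈ 9.13.
Then θ = 81.3/(9.13−1) ≈ 10.

k ≈ 9.13, θ ≈ 10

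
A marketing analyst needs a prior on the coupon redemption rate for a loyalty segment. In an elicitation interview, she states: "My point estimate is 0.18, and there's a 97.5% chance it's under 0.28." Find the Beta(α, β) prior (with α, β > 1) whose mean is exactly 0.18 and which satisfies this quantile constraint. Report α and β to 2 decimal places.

With mean 0.18 fixed, write α = 0.18s, β = 0.82s where s = α+β.
Need P(θ < 0.28) = 0.975 under Beta(0.18s, 0.82s). Normal approximation: (q−m)/√(m(1−m)/s) ≈ z_{0.975} = 1.96, so s ≈ 0.18·0.82·(1.96)²/(0.28−0.18)² = 56.7.
At s = 56.7: P(θ<0.28) ≈ 0.965. Adjusting to match 0.975 gives s ≈ 66.65.
So α = 0.18·66.65 ≈ 12.00, β = 0.82·66.65 ≈ 54.65.

α ≈ 12.00, β ≈ 54.65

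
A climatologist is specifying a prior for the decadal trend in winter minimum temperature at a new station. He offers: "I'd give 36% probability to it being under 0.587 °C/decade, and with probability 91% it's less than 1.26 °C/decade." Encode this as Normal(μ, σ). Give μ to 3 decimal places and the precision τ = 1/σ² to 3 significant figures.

For Normal(μ,σ), the p-quantile is μ + z_p·σ. Here z_{0.36} = -0.3585, z_{0.91} = 1.341.
So 0.587 = μ − 0.3585σ and 1.26 = μ + 1.341σ.
Subtracting: σ = (1.26 − 0.587)/(1.341 − (-0.3585)) = 0.396.
Then μ = 0.587 − (-0.3585)·0.396 = 0.729.
Precision τ = 1/σ² = 1/0.3961² = 6.37.

μ = 0.729, τ = 6.37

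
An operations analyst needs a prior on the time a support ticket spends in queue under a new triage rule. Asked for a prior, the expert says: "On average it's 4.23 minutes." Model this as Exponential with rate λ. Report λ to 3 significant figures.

λ ≈ 0.236

Exponential mean = 1/λ, so λ = 1/4.23 = 0.236.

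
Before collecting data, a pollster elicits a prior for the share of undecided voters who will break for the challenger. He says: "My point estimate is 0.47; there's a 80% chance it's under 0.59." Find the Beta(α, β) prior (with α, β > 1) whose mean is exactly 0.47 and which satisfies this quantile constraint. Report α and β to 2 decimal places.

α ≈ 5.78, β ≈ 6.51

With mean 0.47 fixed, write α = 0.47s, β = 0.53s where s = α+β.
Need P(θ < 0.59) = 0.8 under Beta(0.47s, 0.53s). Normal approximation: (q−m)/√(m(1−m)/s) ≈ z_{0.8} = 0.842, so s ≈ 0.47·0.53·(0.842)²/(0.59−0.47)² = 12.3.
At s = 12.3: P(θ<0.59) ≈ 0.800. Adjusting to match 0.8 gives s ≈ 12.29.
So α = 0.47·12.29 ≈ 5.78, β = 0.53·12.29 ≈ 6.51.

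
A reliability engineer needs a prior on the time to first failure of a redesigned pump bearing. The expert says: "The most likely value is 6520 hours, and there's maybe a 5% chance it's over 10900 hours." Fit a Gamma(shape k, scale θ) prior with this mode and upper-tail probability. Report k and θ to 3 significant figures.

k ≈ 11.6, θ ≈ 616

Gamma(k,θ) with k>1 has mode (k−1)θ, so θ = 6520/(k−1).
Need P(X < 10900) = 0.95 with θ tied to k this way. Start at k = 2, θ = 6520: P(X<10900) ≈ 0.498.
Too low — raise k to concentrate. Iterating converges to k ≈ 11.6.
Then θ = 6520/(11.6−1) ≈ 616.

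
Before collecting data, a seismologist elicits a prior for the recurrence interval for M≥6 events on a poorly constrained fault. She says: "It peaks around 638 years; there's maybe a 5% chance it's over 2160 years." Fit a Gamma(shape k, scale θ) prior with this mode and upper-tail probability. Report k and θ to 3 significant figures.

k ≈ 2.75, θ ≈ 365

Gamma(k,θ) with k>1 has mode (k−1)θ, so θ = 638/(k−1).
Need P(X < 2160) = 0.95 with θ tied to k this way. Start at k = 2, θ = 638: P(X<2160) ≈ 0.852.
Too low — raise k to concentrate. Iterating converges to k ≈ 2.75.
Then θ = 638/(2.75−1) ≈ 365.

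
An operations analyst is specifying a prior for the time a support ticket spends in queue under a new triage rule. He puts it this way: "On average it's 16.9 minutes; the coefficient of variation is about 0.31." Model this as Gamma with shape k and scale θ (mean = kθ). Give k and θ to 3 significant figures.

k ≈ 10.4, θ ≈ 1.62

For Gamma(k, scale θ): mean = kθ, variance = kθ², so CV = 1/√k.
CV = 0.31, hence k = 1/CV² = 10.4.
Then θ = mean/k = 16.9/10.4 = 1.62.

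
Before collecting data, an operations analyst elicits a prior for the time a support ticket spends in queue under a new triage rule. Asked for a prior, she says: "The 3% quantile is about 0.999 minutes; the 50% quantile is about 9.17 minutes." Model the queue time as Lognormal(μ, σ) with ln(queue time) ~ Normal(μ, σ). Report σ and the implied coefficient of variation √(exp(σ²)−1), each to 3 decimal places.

σ ≈ 1.179, CV ≈ 1.736

If T ~ Lognormal(μ,σ) then ln T ~ Normal(μ,σ), so the p-quantile of ln T is μ + z_p·σ.
ln(0.999) = -0.001001 and ln(9.17) = 2.216; z_{0.03} = -1.881, z_{0.5} = 0.
σ = (2.216 − -0.001001)/(0 − (-1.881)) = 1.179.
μ = -0.001001 − (-1.881)·1.179 = 2.216.
CV = √(exp(σ²)−1) = √(exp(1.3894)−1) = 1.736.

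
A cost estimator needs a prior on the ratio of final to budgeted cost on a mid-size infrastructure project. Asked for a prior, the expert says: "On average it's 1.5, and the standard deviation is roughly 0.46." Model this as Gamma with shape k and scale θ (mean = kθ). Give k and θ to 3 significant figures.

k ≈ 10.6, θ ≈ 0.141

For Gamma(k, scale θ): mean = kθ, variance = kθ², so CV = 1/√k.
CV = SD/mean = 0.46/1.5 = 0.3067, hence k = 1/CV² = 10.6.
Then θ = mean/k = 1.5/10.6 = 0.141.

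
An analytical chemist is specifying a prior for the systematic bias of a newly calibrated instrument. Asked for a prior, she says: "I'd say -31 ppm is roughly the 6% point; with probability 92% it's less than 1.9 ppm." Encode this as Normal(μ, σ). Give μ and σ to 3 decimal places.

μ = -13.718, σ = 11.115

The p-quantile of Normal(μ,σ) is μ + z_p·σ, with z_{0.06} = -1.555 and z_{0.92} = 1.405.
Eliminate σ: μ = (z₂·x₁ − z₁·x₂)/(z₂ − z₁) = (1.405·-31 − (-1.555)·1.9)/2.96 = -13.718.
Then σ = (x₂ − x₁)/(z₂ − z₁) = (1.9 − -31)/2.96 = 11.115.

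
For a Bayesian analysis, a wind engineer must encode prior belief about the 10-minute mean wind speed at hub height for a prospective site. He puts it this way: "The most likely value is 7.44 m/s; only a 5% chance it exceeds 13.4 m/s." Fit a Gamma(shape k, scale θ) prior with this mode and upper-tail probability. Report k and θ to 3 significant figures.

Gamma(k,θ) with k>1 has mode (k−1)θ, so θ = 7.44/(k−1).
Need P(X < 13.4) = 0.95 with θ tied to k this way. Start at k = 2, θ = 7.44: P(X<13.4) ≈ 0.537.
Too low — raise k to concentrate. Iterating converges to k ≈ 9.05.
Then θ = 7.44/(9.05−1) ≈ 0.924.

k ≈ 9.05, θ ≈ 0.924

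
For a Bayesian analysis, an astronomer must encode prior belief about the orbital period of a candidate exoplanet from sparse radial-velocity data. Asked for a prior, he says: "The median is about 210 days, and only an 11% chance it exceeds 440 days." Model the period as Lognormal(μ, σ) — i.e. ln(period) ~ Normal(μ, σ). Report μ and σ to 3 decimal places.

μ ≈ 5.347, σ ≈ 0.603

If T ~ Lognormal(μ,σ) then ln T ~ Normal(μ,σ), so the p-quantile of ln T is μ + z_p·σ.
ln(210) = 5.347 and ln(440) = 6.087; z_{0.5} = 0, z_{0.89} = 1.227.
σ = (6.087 − 5.347)/(1.227 − (0)) = 0.603.
μ = 5.347 − (0)·0.603 = 5.347.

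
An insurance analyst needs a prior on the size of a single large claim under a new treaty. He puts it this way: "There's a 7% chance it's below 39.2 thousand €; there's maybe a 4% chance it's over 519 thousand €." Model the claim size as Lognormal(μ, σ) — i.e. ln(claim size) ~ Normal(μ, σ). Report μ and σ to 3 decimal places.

If T ~ Lognormal(μ,σ) then ln T ~ Normal(μ,σ), so the p-quantile of ln T is μ + z_p·σ.
ln(39.2) = 3.669 and ln(519) = 6.252; z_{0.07} = -1.476, z_{0.96} = 1.751.
σ = (6.252 − 3.669)/(1.751 − (-1.476)) = 0.801.
μ = 3.669 − (-1.476)·0.801 = 4.850.

μ ≈ 4.850, σ ≈ 0.801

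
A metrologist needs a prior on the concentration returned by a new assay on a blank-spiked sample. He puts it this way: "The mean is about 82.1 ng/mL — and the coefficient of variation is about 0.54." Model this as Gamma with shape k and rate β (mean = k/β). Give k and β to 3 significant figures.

k ≈ 3.43, β ≈ 0.0418

For Gamma(k, rate β): mean = k/β, variance = k/β², so CV = 1/√k.
CV = 0.54, hence k = 1/CV² = 3.43.
Then β = k/mean = 3.43/82.1 = 0.0418.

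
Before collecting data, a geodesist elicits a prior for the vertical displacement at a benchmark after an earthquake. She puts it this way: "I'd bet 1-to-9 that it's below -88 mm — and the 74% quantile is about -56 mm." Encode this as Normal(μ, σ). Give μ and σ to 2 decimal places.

For Normal(μ,σ), the p-quantile is μ + z_p·σ. Here z_{0.1} = -1.282, z_{0.74} = 0.6433.
So -88 = μ − 1.282σ and -56 = μ + 0.6433σ.
Subtracting: σ = (-56 − -88)/(0.6433 − (-1.282)) = 16.62.
Then μ = -88 − (-1.282)·16.62 = -66.70.

μ = -66.70, σ = 16.62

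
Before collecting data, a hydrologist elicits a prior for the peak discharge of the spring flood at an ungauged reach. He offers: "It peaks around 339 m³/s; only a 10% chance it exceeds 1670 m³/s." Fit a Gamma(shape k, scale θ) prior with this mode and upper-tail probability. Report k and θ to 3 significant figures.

k ≈ 1.7, θ ≈ 487

Gamma(k,θ) with k>1 has mode (k−1)θ, so θ = 339/(k−1).
Need P(X < 1670) = 0.9 with θ tied to k this way. Start at k = 2, θ = 339: P(X<1670) ≈ 0.957.
Too high — lower k to spread out. Iterating converges to k ≈ 1.7.
Then θ = 339/(1.7−1) ≈ 487.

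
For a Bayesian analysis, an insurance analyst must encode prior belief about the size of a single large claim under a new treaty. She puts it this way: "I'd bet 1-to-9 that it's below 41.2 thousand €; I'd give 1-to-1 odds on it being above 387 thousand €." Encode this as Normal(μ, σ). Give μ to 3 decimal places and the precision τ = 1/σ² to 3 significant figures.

For Normal(μ,σ), the p-quantile is μ + z_p·σ. Here z_{0.1} = -1.282, z_{0.5} = 0.
So 41.2 = μ − 1.282σ and 387 = μ + 0σ.
Subtracting: σ = (387 − 41.2)/(0 − (-1.282)) = 269.829.
Then μ = 41.2 − (-1.282)·269.829 = 387.000.
Precision τ = 1/σ² = 1/269.8² = 1.37e-05.

μ = 387.000, τ = 1.37e-05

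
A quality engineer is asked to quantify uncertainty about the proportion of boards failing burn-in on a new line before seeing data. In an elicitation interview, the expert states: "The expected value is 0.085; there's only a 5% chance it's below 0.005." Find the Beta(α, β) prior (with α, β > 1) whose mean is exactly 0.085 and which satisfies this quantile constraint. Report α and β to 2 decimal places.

α ≈ 1.02, β ≈ 10.99

With mean 0.085 fixed, write α = 0.085s, β = 0.915s where s = α+β.
Need P(θ < 0.005) = 0.05 under Beta(0.085s, 0.915s). Normal approximation: (q−m)/√(m(1−m)/s) ≈ z_{0.05} = -1.64, so s ≈ 0.085·0.915·(-1.64)²/(0.005−0.085)² = 32.9.
At s = 32.9: P(θ<0.005) ≈ 0.001. Adjusting to match 0.05 gives s ≈ 12.01.
So α = 0.085·12.01 ≈ 1.02, β = 0.915·12.01 ≈ 10.99.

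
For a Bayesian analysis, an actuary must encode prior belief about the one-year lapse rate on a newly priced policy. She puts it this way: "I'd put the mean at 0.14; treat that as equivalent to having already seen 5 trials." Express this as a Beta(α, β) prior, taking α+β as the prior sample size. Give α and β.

α = 0.7, β = 4.3

Under the effective-sample-size interpretation, Beta(α, β) has prior mean α/(α+β) and prior sample size α+β.
So α+β = 5 and α/(α+β) = 0.14, giving α = 0.14·5 = 0.7 and β = 5 − 0.7 = 4.3.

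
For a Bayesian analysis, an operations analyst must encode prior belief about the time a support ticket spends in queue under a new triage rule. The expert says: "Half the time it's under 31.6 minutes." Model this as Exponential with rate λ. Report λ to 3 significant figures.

λ ≈ 0.0219

Exponential median = ln 2 / λ, so λ = ln 2 / 31.6 = 0.0219.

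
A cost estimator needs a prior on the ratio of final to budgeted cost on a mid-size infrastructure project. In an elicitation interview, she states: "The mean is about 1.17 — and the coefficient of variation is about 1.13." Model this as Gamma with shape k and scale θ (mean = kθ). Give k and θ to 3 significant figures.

For Gamma(k, scale θ): mean = kθ, variance = kθ², so CV = 1/√k.
CV = 1.13, hence k = 1/CV² = 0.783.
Then θ = mean/k = 1.17/0.783 = 1.49.

k ≈ 0.783, θ ≈ 1.49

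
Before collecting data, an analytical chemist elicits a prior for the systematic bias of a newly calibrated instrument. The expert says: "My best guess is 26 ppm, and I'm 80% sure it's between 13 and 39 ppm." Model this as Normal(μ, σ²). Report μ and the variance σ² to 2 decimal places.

A symmetric 80% interval runs μ ± z·σ with z = 1.282.
Half-width = 13, so σ = 13/1.282 = 10.144 and σ² = 102.90.
μ is the stated best guess, 26.00.

μ = 26.00, σ² = 102.90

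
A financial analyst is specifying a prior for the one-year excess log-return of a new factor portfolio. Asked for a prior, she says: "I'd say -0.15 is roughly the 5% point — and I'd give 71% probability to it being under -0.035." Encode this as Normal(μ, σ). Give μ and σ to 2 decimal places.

The p-quantile of Normal(μ,σ) is μ + z_p·σ, with z_{0.05} = -1.645 and z_{0.71} = 0.5534.
Eliminate σ: μ = (z₂·x₁ − z₁·x₂)/(z₂ − z₁) = (0.5534·-0.15 − (-1.645)·-0.035)/2.198 = -0.06.
Then σ = (x₂ − x₁)/(z₂ − z₁) = (-0.035 − -0.15)/2.198 = 0.05.

μ = -0.06, σ = 0.05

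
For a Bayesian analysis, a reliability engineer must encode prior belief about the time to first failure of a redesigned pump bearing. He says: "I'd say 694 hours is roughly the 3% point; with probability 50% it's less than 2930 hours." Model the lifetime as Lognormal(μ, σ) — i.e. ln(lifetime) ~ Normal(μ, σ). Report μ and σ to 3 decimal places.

μ ≈ 7.983, σ ≈ 0.766

If T ~ Lognormal(μ,σ) then ln T ~ Normal(μ,σ), so the p-quantile of ln T is μ + z_p·σ.
ln(694) = 6.542 and ln(2930) = 7.983; z_{0.03} = -1.881, z_{0.5} = 0.
σ = (7.983 − 6.542)/(0 − (-1.881)) = 0.766.
μ = 6.542 − (-1.881)·0.766 = 7.983.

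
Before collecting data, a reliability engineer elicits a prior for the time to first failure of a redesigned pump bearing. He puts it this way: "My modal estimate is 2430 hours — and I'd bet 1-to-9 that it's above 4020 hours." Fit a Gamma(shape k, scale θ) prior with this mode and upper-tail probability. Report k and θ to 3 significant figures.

Gamma(k,θ) with k>1 has mode (k−1)θ, so θ = 2430/(k−1).
Need P(X < 4020) = 0.9 with θ tied to k this way. Start at k = 2, θ = 2430: P(X<4020) ≈ 0.492.
Too low — raise k to concentrate. Iterating converges to k ≈ 8.45.
Then θ = 2430/(8.45−1) ≈ 326.

k ≈ 8.45, θ ≈ 326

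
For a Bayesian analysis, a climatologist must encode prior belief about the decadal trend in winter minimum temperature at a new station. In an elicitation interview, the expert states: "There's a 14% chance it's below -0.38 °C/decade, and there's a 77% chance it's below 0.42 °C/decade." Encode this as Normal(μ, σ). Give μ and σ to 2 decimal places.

μ = 0.10, σ = 0.44

The p-quantile of Normal(μ,σ) is μ + z_p·σ, with z_{0.14} = -1.08 and z_{0.77} = 0.7388.
Eliminate σ: μ = (z₂·x₁ − z₁·x₂)/(z₂ − z₁) = (0.7388·-0.38 − (-1.08)·0.42)/1.819 = 0.10.
Then σ = (x₂ − x₁)/(z₂ − z₁) = (0.42 − -0.38)/1.819 = 0.44.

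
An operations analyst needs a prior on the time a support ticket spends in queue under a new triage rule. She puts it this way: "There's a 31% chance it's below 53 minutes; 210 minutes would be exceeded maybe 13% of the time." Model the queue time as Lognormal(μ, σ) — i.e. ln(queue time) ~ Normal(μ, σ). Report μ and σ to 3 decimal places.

μ ≈ 4.391, σ ≈ 0.849

If T ~ Lognormal(μ,σ) then ln T ~ Normal(μ,σ), so the p-quantile of ln T is μ + z_p·σ.
ln(53) = 3.97 and ln(210) = 5.347; z_{0.31} = -0.4959, z_{0.87} = 1.126.
σ = (5.347 − 3.97)/(1.126 − (-0.4959)) = 0.849.
μ = 3.97 − (-0.4959)·0.849 = 4.391.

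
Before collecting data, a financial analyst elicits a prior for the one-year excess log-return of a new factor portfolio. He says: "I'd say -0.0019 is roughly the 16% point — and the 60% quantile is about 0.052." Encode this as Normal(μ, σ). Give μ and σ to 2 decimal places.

μ = 0.04, σ = 0.04

For Normal(μ,σ), the p-quantile is μ + z_p·σ. Here z_{0.16} = -0.9945, z_{0.6} = 0.2533.
So -0.0019 = μ − 0.9945σ and 0.052 = μ + 0.2533σ.
Subtracting: σ = (0.052 − -0.0019)/(0.2533 − (-0.9945)) = 0.04.
Then μ = -0.0019 − (-0.9945)·0.04 = 0.04.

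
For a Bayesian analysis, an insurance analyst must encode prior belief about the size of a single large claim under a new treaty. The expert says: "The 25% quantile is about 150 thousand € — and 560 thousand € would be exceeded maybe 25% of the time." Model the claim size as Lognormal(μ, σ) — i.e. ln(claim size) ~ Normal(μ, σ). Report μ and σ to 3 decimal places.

μ ≈ 5.669, σ ≈ 0.977

If T ~ Lognormal(μ,σ) then ln T ~ Normal(μ,σ), so the p-quantile of ln T is μ + z_p·σ.
ln(150) = 5.011 and ln(560) = 6.328; z_{0.25} = -0.6745, z_{0.75} = 0.6745.
σ = (6.328 − 5.011)/(0.6745 − (-0.6745)) = 0.977.
μ = 5.011 − (-0.6745)·0.977 = 5.669.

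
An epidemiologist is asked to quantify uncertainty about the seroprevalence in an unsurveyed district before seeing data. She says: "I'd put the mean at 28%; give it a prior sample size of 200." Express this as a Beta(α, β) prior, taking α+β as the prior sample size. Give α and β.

α = 56, β = 144

Under the effective-sample-size interpretation, Beta(α, β) has prior mean α/(α+β) and prior sample size α+β.
So α+β = 200 and α/(α+β) = 0.28, giving α = 0.28·200 = 56 and β = 200 − 56 = 144.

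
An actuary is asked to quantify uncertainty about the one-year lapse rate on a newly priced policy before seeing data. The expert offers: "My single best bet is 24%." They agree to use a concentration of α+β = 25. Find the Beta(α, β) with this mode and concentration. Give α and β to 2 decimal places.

For α,β > 1 the Beta mode is (α−1)/(α+β−2). With α+β = 25, the mode is (α−1)/23.
Set (α−1)/23 = 0.24 → α = 1 + 0.24·23 = 6.52.
β = 25 − α = 18.48.

α = 6.52, β = 18.48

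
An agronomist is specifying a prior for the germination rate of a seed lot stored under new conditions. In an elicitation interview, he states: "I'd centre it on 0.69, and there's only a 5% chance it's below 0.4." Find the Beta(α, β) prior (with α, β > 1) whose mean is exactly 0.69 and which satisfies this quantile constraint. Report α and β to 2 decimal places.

α ≈ 5.14, β ≈ 2.31

With mean 0.69 fixed, write α = 0.69s, β = 0.31s where s = α+β.
Need P(θ < 0.4) = 0.05 under Beta(0.69s, 0.31s). Normal approximation: (q−m)/√(m(1−m)/s) ≈ z_{0.05} = -1.64, so s ≈ 0.69·0.31·(-1.64)²/(0.4−0.69)² = 6.9.
At s = 6.9: P(θ<0.4) ≈ 0.057. Adjusting to match 0.05 gives s ≈ 7.46.
So α = 0.69·7.46 ≈ 5.14, β = 0.31·7.46 ≈ 2.31.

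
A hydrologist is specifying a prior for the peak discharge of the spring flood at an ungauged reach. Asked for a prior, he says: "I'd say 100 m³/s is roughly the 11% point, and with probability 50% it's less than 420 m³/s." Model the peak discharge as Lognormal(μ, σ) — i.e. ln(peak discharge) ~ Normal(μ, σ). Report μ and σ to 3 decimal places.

If T ~ Lognormal(μ,σ) then ln T ~ Normal(μ,σ), so the p-quantile of ln T is μ + z_p·σ.
ln(100) = 4.605 and ln(420) = 6.04; z_{0.11} = -1.227, z_{0.5} = 0.
σ = (6.04 − 4.605)/(0 − (-1.227)) = 1.170.
μ = 4.605 − (-1.227)·1.170 = 6.040.

μ ≈ 6.040, σ ≈ 1.170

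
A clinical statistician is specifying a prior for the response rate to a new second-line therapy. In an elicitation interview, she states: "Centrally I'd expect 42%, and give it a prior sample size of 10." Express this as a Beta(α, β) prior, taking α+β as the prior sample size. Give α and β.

Under the effective-sample-size interpretation, Beta(α, β) has prior mean α/(α+β) and prior sample size α+β.
So α+β = 10 and α/(α+β) = 0.42, giving α = 0.42·10 = 4.2 and β = 10 − 4.2 = 5.8.

α = 4.2, β = 5.8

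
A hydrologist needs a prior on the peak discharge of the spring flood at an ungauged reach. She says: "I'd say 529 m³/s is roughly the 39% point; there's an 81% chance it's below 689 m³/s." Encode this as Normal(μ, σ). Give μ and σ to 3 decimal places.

For Normal(μ,σ), the p-quantile is μ + z_p·σ. Here z_{0.39} = -0.2793, z_{0.81} = 0.8779.
So 529 = μ − 0.2793σ and 689 = μ + 0.8779σ.
Subtracting: σ = (689 − 529)/(0.8779 − (-0.2793)) = 138.263.
Then μ = 529 − (-0.2793)·138.263 = 567.619.

μ = 567.619, σ = 138.263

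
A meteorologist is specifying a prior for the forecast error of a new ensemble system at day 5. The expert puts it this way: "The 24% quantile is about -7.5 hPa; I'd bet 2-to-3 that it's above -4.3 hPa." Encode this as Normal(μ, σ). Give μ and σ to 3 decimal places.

μ = -5.145, σ = 3.335

For Normal(μ,σ), the p-quantile is μ + z_p·σ. Here z_{0.24} = -0.7063, z_{0.6} = 0.2533.
So -7.5 = μ − 0.7063σ and -4.3 = μ + 0.2533σ.
Subtracting: σ = (-4.3 − -7.5)/(0.2533 − (-0.7063)) = 3.335.
Then μ = -7.5 − (-0.7063)·3.335 = -5.145.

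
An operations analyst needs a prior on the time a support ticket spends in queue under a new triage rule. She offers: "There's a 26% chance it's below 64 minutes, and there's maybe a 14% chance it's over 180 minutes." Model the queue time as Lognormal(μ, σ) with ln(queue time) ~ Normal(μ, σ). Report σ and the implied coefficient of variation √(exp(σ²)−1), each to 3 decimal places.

σ ≈ 0.600, CV ≈ 0.658

If T ~ Lognormal(μ,σ) then ln T ~ Normal(μ,σ), so the p-quantile of ln T is μ + z_p·σ.
ln(64) = 4.159 and ln(180) = 5.193; z_{0.26} = -0.6433, z_{0.86} = 1.08.
σ = (5.193 − 4.159)/(1.08 − (-0.6433)) = 0.600.
μ = 4.159 − (-0.6433)·0.600 = 4.545.
CV = √(exp(σ²)−1) = √(exp(0.3599)−1) = 0.658.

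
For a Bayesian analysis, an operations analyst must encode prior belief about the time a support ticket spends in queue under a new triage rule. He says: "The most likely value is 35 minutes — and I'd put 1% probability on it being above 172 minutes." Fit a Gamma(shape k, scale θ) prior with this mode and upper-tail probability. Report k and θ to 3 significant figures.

k ≈ 2.55, θ ≈ 22.5

Gamma(k,θ) with k>1 has mode (k−1)θ, so θ = 35/(k−1).
Need P(X < 172) = 0.99 with θ tied to k this way. Start at k = 2, θ = 35: P(X<172) ≈ 0.957.
Too low — raise k to concentrate. Iterating converges to k ≈ 2.55.
Then θ = 35/(2.55−1) ≈ 22.5.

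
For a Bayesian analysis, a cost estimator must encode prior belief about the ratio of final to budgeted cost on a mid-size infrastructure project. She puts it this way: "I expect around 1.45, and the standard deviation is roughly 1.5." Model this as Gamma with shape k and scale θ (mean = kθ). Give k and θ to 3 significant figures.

k ≈ 0.934, θ ≈ 1.55

For Gamma(k, scale θ): mean = kθ, variance = kθ², so CV = 1/√k.
CV = SD/mean = 1.5/1.45 = 1.034, hence k = 1/CV² = 0.934.
Then θ = mean/k = 1.45/0.934 = 1.55.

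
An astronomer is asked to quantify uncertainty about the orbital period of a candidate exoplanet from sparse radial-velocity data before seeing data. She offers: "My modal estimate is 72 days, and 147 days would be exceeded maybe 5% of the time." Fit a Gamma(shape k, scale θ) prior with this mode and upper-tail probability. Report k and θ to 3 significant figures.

k ≈ 6.43, θ ≈ 13.3

Gamma(k,θ) with k>1 has mode (k−1)θ, so θ = 72/(k−1).
Need P(X < 147) = 0.95 with θ tied to k this way. Start at k = 2, θ = 72: P(X<147) ≈ 0.605.
Too low — raise k to concentrate. Iterating converges to k ≈ 6.43.
Then θ = 72/(6.43−1) ≈ 13.3.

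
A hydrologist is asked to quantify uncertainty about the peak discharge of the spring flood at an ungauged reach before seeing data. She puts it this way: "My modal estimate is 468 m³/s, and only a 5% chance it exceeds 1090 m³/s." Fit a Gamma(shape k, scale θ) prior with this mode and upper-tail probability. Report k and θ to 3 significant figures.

Gamma(k,θ) with k>1 has mode (k−1)θ, so θ = 468/(k−1).
Need P(X < 1090) = 0.95 with θ tied to k this way. Start at k = 2, θ = 468: P(X<1090) ≈ 0.676.
Too low — raise k to concentrate. Iterating converges to k ≈ 4.83.
Then θ = 468/(4.83−1) ≈ 122.

k ≈ 4.83, θ ≈ 122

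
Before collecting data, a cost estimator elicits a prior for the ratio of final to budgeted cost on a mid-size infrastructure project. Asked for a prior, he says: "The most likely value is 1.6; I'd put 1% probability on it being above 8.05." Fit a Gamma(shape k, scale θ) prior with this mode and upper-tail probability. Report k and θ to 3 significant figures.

Gamma(k,θ) with k>1 has mode (k−1)θ, so θ = 1.6/(k−1).
Need P(X < 8.05) = 0.99 with θ tied to k this way. Start at k = 2, θ = 1.6: P(X<8.05) ≈ 0.961.
Too low — raise k to concentrate. Iterating converges to k ≈ 2.5.
Then θ = 1.6/(2.5−1) ≈ 1.07.

k ≈ 2.5, θ ≈ 1.07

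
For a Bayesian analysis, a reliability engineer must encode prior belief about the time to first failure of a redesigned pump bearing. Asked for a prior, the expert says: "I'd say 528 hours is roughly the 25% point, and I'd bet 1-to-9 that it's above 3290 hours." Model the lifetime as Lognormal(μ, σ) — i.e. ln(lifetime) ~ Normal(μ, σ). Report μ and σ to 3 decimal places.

If T ~ Lognormal(μ,σ) then ln T ~ Normal(μ,σ), so the p-quantile of ln T is μ + z_p·σ.
ln(528) = 6.269 and ln(3290) = 8.099; z_{0.25} = -0.6745, z_{0.9} = 1.282.
σ = (8.099 − 6.269)/(1.282 − (-0.6745)) = 0.935.
μ = 6.269 − (-0.6745)·0.935 = 6.900.

μ ≈ 6.900, σ ≈ 0.935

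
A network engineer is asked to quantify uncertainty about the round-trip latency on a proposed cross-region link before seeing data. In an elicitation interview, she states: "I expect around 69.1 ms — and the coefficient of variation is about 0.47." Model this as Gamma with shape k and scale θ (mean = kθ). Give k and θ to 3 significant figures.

For Gamma(k, scale θ): mean = kθ, variance = kθ², so CV = 1/√k.
CV = 0.47, hence k = 1/CV² = 4.53.
Then θ = mean/k = 69.1/4.53 = 15.3.

k ≈ 4.53, θ ≈ 15.3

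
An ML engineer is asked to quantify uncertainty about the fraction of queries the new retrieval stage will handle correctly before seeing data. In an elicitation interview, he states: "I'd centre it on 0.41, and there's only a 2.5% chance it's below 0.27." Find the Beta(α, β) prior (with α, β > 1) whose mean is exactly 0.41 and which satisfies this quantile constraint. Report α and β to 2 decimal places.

α ≈ 17.78, β ≈ 25.59

With mean 0.41 fixed, write α = 0.41s, β = 0.59s where s = α+β.
Need P(θ < 0.27) = 0.025 under Beta(0.41s, 0.59s). Normal approximation: (q−m)/√(m(1−m)/s) ≈ z_{0.025} = -1.96, so s ≈ 0.41·0.59·(-1.96)²/(0.27−0.41)² = 47.4.
At s = 47.4: P(θ<0.27) ≈ 0.020. Adjusting to match 0.025 gives s ≈ 43.38.
So α = 0.41·43.38 ≈ 17.78, β = 0.59·43.38 ≈ 25.59.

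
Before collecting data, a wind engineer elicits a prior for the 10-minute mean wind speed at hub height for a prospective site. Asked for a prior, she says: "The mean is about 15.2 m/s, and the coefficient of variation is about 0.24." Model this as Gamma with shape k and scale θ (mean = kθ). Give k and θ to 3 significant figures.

For Gamma(k, scale θ): mean = kθ, variance = kθ², so CV = 1/√k.
CV = 0.24, hence k = 1/CV² = 17.4.
Then θ = mean/k = 15.2/17.4 = 0.876.

k ≈ 17.4, θ ≈ 0.876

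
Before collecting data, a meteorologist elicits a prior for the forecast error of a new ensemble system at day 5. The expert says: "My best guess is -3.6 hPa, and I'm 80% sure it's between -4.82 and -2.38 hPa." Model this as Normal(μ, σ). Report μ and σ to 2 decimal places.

A symmetric 80% interval runs μ ± z·σ with z = 1.282.
Half-width = 1.22, so σ = 1.22/1.282 = 0.95.
μ is the stated best guess, -3.60.

μ = -3.60, σ = 0.95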